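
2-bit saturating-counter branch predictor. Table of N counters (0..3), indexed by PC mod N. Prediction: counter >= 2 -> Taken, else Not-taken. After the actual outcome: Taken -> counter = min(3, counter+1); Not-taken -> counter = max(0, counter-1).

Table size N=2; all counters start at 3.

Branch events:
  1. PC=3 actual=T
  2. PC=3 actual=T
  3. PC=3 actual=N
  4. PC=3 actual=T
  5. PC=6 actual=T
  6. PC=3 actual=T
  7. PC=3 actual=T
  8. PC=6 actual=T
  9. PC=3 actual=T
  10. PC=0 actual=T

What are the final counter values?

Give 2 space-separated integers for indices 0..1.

Answer: 3 3

Derivation:
Ev 1: PC=3 idx=1 pred=T actual=T -> ctr[1]=3
Ev 2: PC=3 idx=1 pred=T actual=T -> ctr[1]=3
Ev 3: PC=3 idx=1 pred=T actual=N -> ctr[1]=2
Ev 4: PC=3 idx=1 pred=T actual=T -> ctr[1]=3
Ev 5: PC=6 idx=0 pred=T actual=T -> ctr[0]=3
Ev 6: PC=3 idx=1 pred=T actual=T -> ctr[1]=3
Ev 7: PC=3 idx=1 pred=T actual=T -> ctr[1]=3
Ev 8: PC=6 idx=0 pred=T actual=T -> ctr[0]=3
Ev 9: PC=3 idx=1 pred=T actual=T -> ctr[1]=3
Ev 10: PC=0 idx=0 pred=T actual=T -> ctr[0]=3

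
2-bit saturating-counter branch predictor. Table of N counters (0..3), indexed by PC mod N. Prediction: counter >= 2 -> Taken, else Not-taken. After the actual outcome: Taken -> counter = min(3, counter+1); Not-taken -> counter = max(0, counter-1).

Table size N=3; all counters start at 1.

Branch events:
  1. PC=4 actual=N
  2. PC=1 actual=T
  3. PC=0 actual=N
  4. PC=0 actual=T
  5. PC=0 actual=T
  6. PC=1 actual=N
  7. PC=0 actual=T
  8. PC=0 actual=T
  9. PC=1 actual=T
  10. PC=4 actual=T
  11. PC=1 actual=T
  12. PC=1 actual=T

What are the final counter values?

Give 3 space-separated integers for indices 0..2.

Answer: 3 3 1

Derivation:
Ev 1: PC=4 idx=1 pred=N actual=N -> ctr[1]=0
Ev 2: PC=1 idx=1 pred=N actual=T -> ctr[1]=1
Ev 3: PC=0 idx=0 pred=N actual=N -> ctr[0]=0
Ev 4: PC=0 idx=0 pred=N actual=T -> ctr[0]=1
Ev 5: PC=0 idx=0 pred=N actual=T -> ctr[0]=2
Ev 6: PC=1 idx=1 pred=N actual=N -> ctr[1]=0
Ev 7: PC=0 idx=0 pred=T actual=T -> ctr[0]=3
Ev 8: PC=0 idx=0 pred=T actual=T -> ctr[0]=3
Ev 9: PC=1 idx=1 pred=N actual=T -> ctr[1]=1
Ev 10: PC=4 idx=1 pred=N actual=T -> ctr[1]=2
Ev 11: PC=1 idx=1 pred=T actual=T -> ctr[1]=3
Ev 12: PC=1 idx=1 pred=T actual=T -> ctr[1]=3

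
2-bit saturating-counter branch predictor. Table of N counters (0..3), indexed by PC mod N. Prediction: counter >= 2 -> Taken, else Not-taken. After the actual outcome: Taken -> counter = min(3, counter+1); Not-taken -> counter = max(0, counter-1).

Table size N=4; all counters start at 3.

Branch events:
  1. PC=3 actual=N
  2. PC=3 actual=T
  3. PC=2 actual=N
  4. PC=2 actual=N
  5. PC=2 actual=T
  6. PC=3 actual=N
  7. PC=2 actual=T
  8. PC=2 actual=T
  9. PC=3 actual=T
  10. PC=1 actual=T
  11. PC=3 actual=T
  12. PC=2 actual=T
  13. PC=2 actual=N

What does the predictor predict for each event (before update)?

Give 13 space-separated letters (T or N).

Ev 1: PC=3 idx=3 pred=T actual=N -> ctr[3]=2
Ev 2: PC=3 idx=3 pred=T actual=T -> ctr[3]=3
Ev 3: PC=2 idx=2 pred=T actual=N -> ctr[2]=2
Ev 4: PC=2 idx=2 pred=T actual=N -> ctr[2]=1
Ev 5: PC=2 idx=2 pred=N actual=T -> ctr[2]=2
Ev 6: PC=3 idx=3 pred=T actual=N -> ctr[3]=2
Ev 7: PC=2 idx=2 pred=T actual=T -> ctr[2]=3
Ev 8: PC=2 idx=2 pred=T actual=T -> ctr[2]=3
Ev 9: PC=3 idx=3 pred=T actual=T -> ctr[3]=3
Ev 10: PC=1 idx=1 pred=T actual=T -> ctr[1]=3
Ev 11: PC=3 idx=3 pred=T actual=T -> ctr[3]=3
Ev 12: PC=2 idx=2 pred=T actual=T -> ctr[2]=3
Ev 13: PC=2 idx=2 pred=T actual=N -> ctr[2]=2

Answer: T T T T N T T T T T T T T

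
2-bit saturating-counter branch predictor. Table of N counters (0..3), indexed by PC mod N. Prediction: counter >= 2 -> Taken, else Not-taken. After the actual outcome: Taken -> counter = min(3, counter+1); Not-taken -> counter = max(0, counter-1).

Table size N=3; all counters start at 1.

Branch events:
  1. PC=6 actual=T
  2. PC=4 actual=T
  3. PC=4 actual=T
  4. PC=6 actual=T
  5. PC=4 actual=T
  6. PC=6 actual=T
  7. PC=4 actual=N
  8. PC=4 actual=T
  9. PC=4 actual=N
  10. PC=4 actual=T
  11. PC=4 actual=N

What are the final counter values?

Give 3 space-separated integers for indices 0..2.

Ev 1: PC=6 idx=0 pred=N actual=T -> ctr[0]=2
Ev 2: PC=4 idx=1 pred=N actual=T -> ctr[1]=2
Ev 3: PC=4 idx=1 pred=T actual=T -> ctr[1]=3
Ev 4: PC=6 idx=0 pred=T actual=T -> ctr[0]=3
Ev 5: PC=4 idx=1 pred=T actual=T -> ctr[1]=3
Ev 6: PC=6 idx=0 pred=T actual=T -> ctr[0]=3
Ev 7: PC=4 idx=1 pred=T actual=N -> ctr[1]=2
Ev 8: PC=4 idx=1 pred=T actual=T -> ctr[1]=3
Ev 9: PC=4 idx=1 pred=T actual=N -> ctr[1]=2
Ev 10: PC=4 idx=1 pred=T actual=T -> ctr[1]=3
Ev 11: PC=4 idx=1 pred=T actual=N -> ctr[1]=2

Answer: 3 2 1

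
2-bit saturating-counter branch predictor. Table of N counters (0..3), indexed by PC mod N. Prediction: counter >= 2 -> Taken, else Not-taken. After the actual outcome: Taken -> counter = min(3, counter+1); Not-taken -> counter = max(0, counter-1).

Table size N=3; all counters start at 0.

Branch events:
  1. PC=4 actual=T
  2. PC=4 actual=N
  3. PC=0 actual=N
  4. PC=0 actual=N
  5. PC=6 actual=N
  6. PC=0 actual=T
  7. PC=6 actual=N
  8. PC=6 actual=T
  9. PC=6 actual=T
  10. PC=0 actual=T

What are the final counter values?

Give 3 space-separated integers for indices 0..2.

Answer: 3 0 0

Derivation:
Ev 1: PC=4 idx=1 pred=N actual=T -> ctr[1]=1
Ev 2: PC=4 idx=1 pred=N actual=N -> ctr[1]=0
Ev 3: PC=0 idx=0 pred=N actual=N -> ctr[0]=0
Ev 4: PC=0 idx=0 pred=N actual=N -> ctr[0]=0
Ev 5: PC=6 idx=0 pred=N actual=N -> ctr[0]=0
Ev 6: PC=0 idx=0 pred=N actual=T -> ctr[0]=1
Ev 7: PC=6 idx=0 pred=N actual=N -> ctr[0]=0
Ev 8: PC=6 idx=0 pred=N actual=T -> ctr[0]=1
Ev 9: PC=6 idx=0 pred=N actual=T -> ctr[0]=2
Ev 10: PC=0 idx=0 pred=T actual=T -> ctr[0]=3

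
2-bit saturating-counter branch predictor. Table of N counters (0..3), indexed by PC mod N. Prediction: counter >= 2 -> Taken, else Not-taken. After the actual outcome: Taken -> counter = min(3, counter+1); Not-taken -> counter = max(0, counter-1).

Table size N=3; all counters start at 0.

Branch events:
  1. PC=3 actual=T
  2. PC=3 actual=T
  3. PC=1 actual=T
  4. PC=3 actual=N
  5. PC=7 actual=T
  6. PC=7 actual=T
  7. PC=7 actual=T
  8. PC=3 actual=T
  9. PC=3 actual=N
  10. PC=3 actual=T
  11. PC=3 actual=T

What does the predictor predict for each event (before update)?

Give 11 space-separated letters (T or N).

Ev 1: PC=3 idx=0 pred=N actual=T -> ctr[0]=1
Ev 2: PC=3 idx=0 pred=N actual=T -> ctr[0]=2
Ev 3: PC=1 idx=1 pred=N actual=T -> ctr[1]=1
Ev 4: PC=3 idx=0 pred=T actual=N -> ctr[0]=1
Ev 5: PC=7 idx=1 pred=N actual=T -> ctr[1]=2
Ev 6: PC=7 idx=1 pred=T actual=T -> ctr[1]=3
Ev 7: PC=7 idx=1 pred=T actual=T -> ctr[1]=3
Ev 8: PC=3 idx=0 pred=N actual=T -> ctr[0]=2
Ev 9: PC=3 idx=0 pred=T actual=N -> ctr[0]=1
Ev 10: PC=3 idx=0 pred=N actual=T -> ctr[0]=2
Ev 11: PC=3 idx=0 pred=T actual=T -> ctr[0]=3

Answer: N N N T N T T N T N T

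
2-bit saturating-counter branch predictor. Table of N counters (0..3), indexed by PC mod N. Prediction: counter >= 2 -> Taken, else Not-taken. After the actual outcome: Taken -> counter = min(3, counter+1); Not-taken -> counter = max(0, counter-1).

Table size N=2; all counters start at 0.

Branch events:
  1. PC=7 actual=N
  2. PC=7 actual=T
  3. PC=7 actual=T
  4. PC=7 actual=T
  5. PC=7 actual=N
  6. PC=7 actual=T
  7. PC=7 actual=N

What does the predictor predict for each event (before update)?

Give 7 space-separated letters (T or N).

Ev 1: PC=7 idx=1 pred=N actual=N -> ctr[1]=0
Ev 2: PC=7 idx=1 pred=N actual=T -> ctr[1]=1
Ev 3: PC=7 idx=1 pred=N actual=T -> ctr[1]=2
Ev 4: PC=7 idx=1 pred=T actual=T -> ctr[1]=3
Ev 5: PC=7 idx=1 pred=T actual=N -> ctr[1]=2
Ev 6: PC=7 idx=1 pred=T actual=T -> ctr[1]=3
Ev 7: PC=7 idx=1 pred=T actual=N -> ctr[1]=2

Answer: N N N T T T T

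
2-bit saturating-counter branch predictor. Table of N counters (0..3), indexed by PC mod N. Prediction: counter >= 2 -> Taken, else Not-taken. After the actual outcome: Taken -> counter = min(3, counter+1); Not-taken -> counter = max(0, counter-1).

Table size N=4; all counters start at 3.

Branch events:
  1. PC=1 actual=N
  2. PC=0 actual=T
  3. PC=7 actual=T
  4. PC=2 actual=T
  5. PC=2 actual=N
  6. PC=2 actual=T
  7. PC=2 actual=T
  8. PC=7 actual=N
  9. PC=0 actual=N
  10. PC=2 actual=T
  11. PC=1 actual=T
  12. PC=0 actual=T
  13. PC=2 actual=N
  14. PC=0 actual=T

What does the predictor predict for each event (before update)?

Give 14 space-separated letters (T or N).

Ev 1: PC=1 idx=1 pred=T actual=N -> ctr[1]=2
Ev 2: PC=0 idx=0 pred=T actual=T -> ctr[0]=3
Ev 3: PC=7 idx=3 pred=T actual=T -> ctr[3]=3
Ev 4: PC=2 idx=2 pred=T actual=T -> ctr[2]=3
Ev 5: PC=2 idx=2 pred=T actual=N -> ctr[2]=2
Ev 6: PC=2 idx=2 pred=T actual=T -> ctr[2]=3
Ev 7: PC=2 idx=2 pred=T actual=T -> ctr[2]=3
Ev 8: PC=7 idx=3 pred=T actual=N -> ctr[3]=2
Ev 9: PC=0 idx=0 pred=T actual=N -> ctr[0]=2
Ev 10: PC=2 idx=2 pred=T actual=T -> ctr[2]=3
Ev 11: PC=1 idx=1 pred=T actual=T -> ctr[1]=3
Ev 12: PC=0 idx=0 pred=T actual=T -> ctr[0]=3
Ev 13: PC=2 idx=2 pred=T actual=N -> ctr[2]=2
Ev 14: PC=0 idx=0 pred=T actual=T -> ctr[0]=3

Answer: T T T T T T T T T T T T T T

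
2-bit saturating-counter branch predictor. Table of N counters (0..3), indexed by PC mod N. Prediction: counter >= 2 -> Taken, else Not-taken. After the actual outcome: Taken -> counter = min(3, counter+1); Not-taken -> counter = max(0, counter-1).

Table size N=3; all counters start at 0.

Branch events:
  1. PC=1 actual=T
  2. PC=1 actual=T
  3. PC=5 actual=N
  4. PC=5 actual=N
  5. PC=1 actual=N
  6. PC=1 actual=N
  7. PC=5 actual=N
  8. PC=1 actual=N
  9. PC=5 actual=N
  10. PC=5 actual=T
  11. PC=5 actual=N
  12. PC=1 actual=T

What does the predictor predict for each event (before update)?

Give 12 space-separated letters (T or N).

Ev 1: PC=1 idx=1 pred=N actual=T -> ctr[1]=1
Ev 2: PC=1 idx=1 pred=N actual=T -> ctr[1]=2
Ev 3: PC=5 idx=2 pred=N actual=N -> ctr[2]=0
Ev 4: PC=5 idx=2 pred=N actual=N -> ctr[2]=0
Ev 5: PC=1 idx=1 pred=T actual=N -> ctr[1]=1
Ev 6: PC=1 idx=1 pred=N actual=N -> ctr[1]=0
Ev 7: PC=5 idx=2 pred=N actual=N -> ctr[2]=0
Ev 8: PC=1 idx=1 pred=N actual=N -> ctr[1]=0
Ev 9: PC=5 idx=2 pred=N actual=N -> ctr[2]=0
Ev 10: PC=5 idx=2 pred=N actual=T -> ctr[2]=1
Ev 11: PC=5 idx=2 pred=N actual=N -> ctr[2]=0
Ev 12: PC=1 idx=1 pred=N actual=T -> ctr[1]=1

Answer: N N N N T N N N N N N N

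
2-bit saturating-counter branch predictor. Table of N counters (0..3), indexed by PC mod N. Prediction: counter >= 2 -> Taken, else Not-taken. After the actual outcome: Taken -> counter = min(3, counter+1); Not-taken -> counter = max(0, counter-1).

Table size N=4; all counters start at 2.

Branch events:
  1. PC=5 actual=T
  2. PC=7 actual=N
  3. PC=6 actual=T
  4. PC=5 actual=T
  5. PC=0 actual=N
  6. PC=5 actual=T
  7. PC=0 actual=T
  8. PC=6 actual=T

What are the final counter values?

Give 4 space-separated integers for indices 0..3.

Ev 1: PC=5 idx=1 pred=T actual=T -> ctr[1]=3
Ev 2: PC=7 idx=3 pred=T actual=N -> ctr[3]=1
Ev 3: PC=6 idx=2 pred=T actual=T -> ctr[2]=3
Ev 4: PC=5 idx=1 pred=T actual=T -> ctr[1]=3
Ev 5: PC=0 idx=0 pred=T actual=N -> ctr[0]=1
Ev 6: PC=5 idx=1 pred=T actual=T -> ctr[1]=3
Ev 7: PC=0 idx=0 pred=N actual=T -> ctr[0]=2
Ev 8: PC=6 idx=2 pred=T actual=T -> ctr[2]=3

Answer: 2 3 3 1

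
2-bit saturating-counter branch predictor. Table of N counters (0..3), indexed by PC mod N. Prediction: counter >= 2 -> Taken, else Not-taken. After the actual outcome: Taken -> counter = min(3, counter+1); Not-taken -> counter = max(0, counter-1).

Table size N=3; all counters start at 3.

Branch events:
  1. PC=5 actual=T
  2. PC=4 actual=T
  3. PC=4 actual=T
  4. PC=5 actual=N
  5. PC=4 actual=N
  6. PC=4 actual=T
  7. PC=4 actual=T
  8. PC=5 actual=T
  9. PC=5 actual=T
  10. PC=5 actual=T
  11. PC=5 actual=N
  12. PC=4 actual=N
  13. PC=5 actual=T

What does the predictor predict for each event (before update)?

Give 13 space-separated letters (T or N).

Answer: T T T T T T T T T T T T T

Derivation:
Ev 1: PC=5 idx=2 pred=T actual=T -> ctr[2]=3
Ev 2: PC=4 idx=1 pred=T actual=T -> ctr[1]=3
Ev 3: PC=4 idx=1 pred=T actual=T -> ctr[1]=3
Ev 4: PC=5 idx=2 pred=T actual=N -> ctr[2]=2
Ev 5: PC=4 idx=1 pred=T actual=N -> ctr[1]=2
Ev 6: PC=4 idx=1 pred=T actual=T -> ctr[1]=3
Ev 7: PC=4 idx=1 pred=T actual=T -> ctr[1]=3
Ev 8: PC=5 idx=2 pred=T actual=T -> ctr[2]=3
Ev 9: PC=5 idx=2 pred=T actual=T -> ctr[2]=3
Ev 10: PC=5 idx=2 pred=T actual=T -> ctr[2]=3
Ev 11: PC=5 idx=2 pred=T actual=N -> ctr[2]=2
Ev 12: PC=4 idx=1 pred=T actual=N -> ctr[1]=2
Ev 13: PC=5 idx=2 pred=T actual=T -> ctr[2]=3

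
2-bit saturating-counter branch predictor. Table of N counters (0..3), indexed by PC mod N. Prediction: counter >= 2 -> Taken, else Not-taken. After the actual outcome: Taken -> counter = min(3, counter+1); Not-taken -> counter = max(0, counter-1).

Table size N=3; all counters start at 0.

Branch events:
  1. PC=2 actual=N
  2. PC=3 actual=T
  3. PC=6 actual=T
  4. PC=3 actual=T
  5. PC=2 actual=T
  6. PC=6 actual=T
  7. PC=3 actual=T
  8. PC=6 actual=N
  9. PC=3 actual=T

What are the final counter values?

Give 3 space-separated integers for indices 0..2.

Ev 1: PC=2 idx=2 pred=N actual=N -> ctr[2]=0
Ev 2: PC=3 idx=0 pred=N actual=T -> ctr[0]=1
Ev 3: PC=6 idx=0 pred=N actual=T -> ctr[0]=2
Ev 4: PC=3 idx=0 pred=T actual=T -> ctr[0]=3
Ev 5: PC=2 idx=2 pred=N actual=T -> ctr[2]=1
Ev 6: PC=6 idx=0 pred=T actual=T -> ctr[0]=3
Ev 7: PC=3 idx=0 pred=T actual=T -> ctr[0]=3
Ev 8: PC=6 idx=0 pred=T actual=N -> ctr[0]=2
Ev 9: PC=3 idx=0 pred=T actual=T -> ctr[0]=3

Answer: 3 0 1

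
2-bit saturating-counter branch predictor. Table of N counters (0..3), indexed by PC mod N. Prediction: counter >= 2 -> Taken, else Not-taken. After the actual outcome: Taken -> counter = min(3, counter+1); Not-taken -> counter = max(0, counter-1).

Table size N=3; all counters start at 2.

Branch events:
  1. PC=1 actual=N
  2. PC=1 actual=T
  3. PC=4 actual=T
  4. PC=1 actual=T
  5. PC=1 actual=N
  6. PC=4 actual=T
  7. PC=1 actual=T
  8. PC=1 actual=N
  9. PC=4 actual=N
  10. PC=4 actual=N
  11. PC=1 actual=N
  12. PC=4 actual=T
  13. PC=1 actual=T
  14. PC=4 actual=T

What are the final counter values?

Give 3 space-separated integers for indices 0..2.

Answer: 2 3 2

Derivation:
Ev 1: PC=1 idx=1 pred=T actual=N -> ctr[1]=1
Ev 2: PC=1 idx=1 pred=N actual=T -> ctr[1]=2
Ev 3: PC=4 idx=1 pred=T actual=T -> ctr[1]=3
Ev 4: PC=1 idx=1 pred=T actual=T -> ctr[1]=3
Ev 5: PC=1 idx=1 pred=T actual=N -> ctr[1]=2
Ev 6: PC=4 idx=1 pred=T actual=T -> ctr[1]=3
Ev 7: PC=1 idx=1 pred=T actual=T -> ctr[1]=3
Ev 8: PC=1 idx=1 pred=T actual=N -> ctr[1]=2
Ev 9: PC=4 idx=1 pred=T actual=N -> ctr[1]=1
Ev 10: PC=4 idx=1 pred=N actual=N -> ctr[1]=0
Ev 11: PC=1 idx=1 pred=N actual=N -> ctr[1]=0
Ev 12: PC=4 idx=1 pred=N actual=T -> ctr[1]=1
Ev 13: PC=1 idx=1 pred=N actual=T -> ctr[1]=2
Ev 14: PC=4 idx=1 pred=T actual=T -> ctr[1]=3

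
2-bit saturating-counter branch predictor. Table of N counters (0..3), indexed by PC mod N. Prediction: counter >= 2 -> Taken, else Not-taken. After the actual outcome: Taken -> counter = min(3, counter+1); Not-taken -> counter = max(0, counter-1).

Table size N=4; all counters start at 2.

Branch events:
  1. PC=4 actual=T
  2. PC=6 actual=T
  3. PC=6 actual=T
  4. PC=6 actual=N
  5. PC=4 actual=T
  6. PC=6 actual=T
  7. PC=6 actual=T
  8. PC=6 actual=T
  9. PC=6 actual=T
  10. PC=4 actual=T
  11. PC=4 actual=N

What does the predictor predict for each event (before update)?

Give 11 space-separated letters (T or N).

Ev 1: PC=4 idx=0 pred=T actual=T -> ctr[0]=3
Ev 2: PC=6 idx=2 pred=T actual=T -> ctr[2]=3
Ev 3: PC=6 idx=2 pred=T actual=T -> ctr[2]=3
Ev 4: PC=6 idx=2 pred=T actual=N -> ctr[2]=2
Ev 5: PC=4 idx=0 pred=T actual=T -> ctr[0]=3
Ev 6: PC=6 idx=2 pred=T actual=T -> ctr[2]=3
Ev 7: PC=6 idx=2 pred=T actual=T -> ctr[2]=3
Ev 8: PC=6 idx=2 pred=T actual=T -> ctr[2]=3
Ev 9: PC=6 idx=2 pred=T actual=T -> ctr[2]=3
Ev 10: PC=4 idx=0 pred=T actual=T -> ctr[0]=3
Ev 11: PC=4 idx=0 pred=T actual=N -> ctr[0]=2

Answer: T T T T T T T T T T T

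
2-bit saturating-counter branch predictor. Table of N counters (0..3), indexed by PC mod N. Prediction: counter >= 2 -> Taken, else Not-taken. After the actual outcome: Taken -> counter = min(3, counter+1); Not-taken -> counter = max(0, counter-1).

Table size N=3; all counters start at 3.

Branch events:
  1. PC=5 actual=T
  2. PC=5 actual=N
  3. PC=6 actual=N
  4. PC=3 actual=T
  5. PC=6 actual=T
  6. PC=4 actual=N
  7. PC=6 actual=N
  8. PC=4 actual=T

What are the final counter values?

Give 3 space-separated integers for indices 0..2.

Ev 1: PC=5 idx=2 pred=T actual=T -> ctr[2]=3
Ev 2: PC=5 idx=2 pred=T actual=N -> ctr[2]=2
Ev 3: PC=6 idx=0 pred=T actual=N -> ctr[0]=2
Ev 4: PC=3 idx=0 pred=T actual=T -> ctr[0]=3
Ev 5: PC=6 idx=0 pred=T actual=T -> ctr[0]=3
Ev 6: PC=4 idx=1 pred=T actual=N -> ctr[1]=2
Ev 7: PC=6 idx=0 pred=T actual=N -> ctr[0]=2
Ev 8: PC=4 idx=1 pred=T actual=T -> ctr[1]=3

Answer: 2 3 2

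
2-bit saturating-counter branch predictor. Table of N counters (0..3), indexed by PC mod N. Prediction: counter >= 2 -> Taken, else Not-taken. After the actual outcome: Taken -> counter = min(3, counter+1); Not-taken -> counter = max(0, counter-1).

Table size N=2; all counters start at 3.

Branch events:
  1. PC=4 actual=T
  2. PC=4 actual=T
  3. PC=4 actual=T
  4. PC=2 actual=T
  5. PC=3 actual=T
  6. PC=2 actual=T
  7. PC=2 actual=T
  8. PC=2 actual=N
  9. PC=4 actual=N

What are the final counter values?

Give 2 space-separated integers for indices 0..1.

Ev 1: PC=4 idx=0 pred=T actual=T -> ctr[0]=3
Ev 2: PC=4 idx=0 pred=T actual=T -> ctr[0]=3
Ev 3: PC=4 idx=0 pred=T actual=T -> ctr[0]=3
Ev 4: PC=2 idx=0 pred=T actual=T -> ctr[0]=3
Ev 5: PC=3 idx=1 pred=T actual=T -> ctr[1]=3
Ev 6: PC=2 idx=0 pred=T actual=T -> ctr[0]=3
Ev 7: PC=2 idx=0 pred=T actual=T -> ctr[0]=3
Ev 8: PC=2 idx=0 pred=T actual=N -> ctr[0]=2
Ev 9: PC=4 idx=0 pred=T actual=N -> ctr[0]=1

Answer: 1 3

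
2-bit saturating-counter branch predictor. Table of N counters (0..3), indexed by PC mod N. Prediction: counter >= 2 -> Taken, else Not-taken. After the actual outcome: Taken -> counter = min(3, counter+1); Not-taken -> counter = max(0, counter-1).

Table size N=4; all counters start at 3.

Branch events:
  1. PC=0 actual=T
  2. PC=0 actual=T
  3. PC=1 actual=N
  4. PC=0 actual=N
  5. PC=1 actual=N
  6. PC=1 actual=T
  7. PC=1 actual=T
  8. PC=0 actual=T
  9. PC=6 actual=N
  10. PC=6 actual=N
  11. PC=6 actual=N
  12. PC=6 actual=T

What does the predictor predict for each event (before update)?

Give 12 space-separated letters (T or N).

Ev 1: PC=0 idx=0 pred=T actual=T -> ctr[0]=3
Ev 2: PC=0 idx=0 pred=T actual=T -> ctr[0]=3
Ev 3: PC=1 idx=1 pred=T actual=N -> ctr[1]=2
Ev 4: PC=0 idx=0 pred=T actual=N -> ctr[0]=2
Ev 5: PC=1 idx=1 pred=T actual=N -> ctr[1]=1
Ev 6: PC=1 idx=1 pred=N actual=T -> ctr[1]=2
Ev 7: PC=1 idx=1 pred=T actual=T -> ctr[1]=3
Ev 8: PC=0 idx=0 pred=T actual=T -> ctr[0]=3
Ev 9: PC=6 idx=2 pred=T actual=N -> ctr[2]=2
Ev 10: PC=6 idx=2 pred=T actual=N -> ctr[2]=1
Ev 11: PC=6 idx=2 pred=N actual=N -> ctr[2]=0
Ev 12: PC=6 idx=2 pred=N actual=T -> ctr[2]=1

Answer: T T T T T N T T T T N N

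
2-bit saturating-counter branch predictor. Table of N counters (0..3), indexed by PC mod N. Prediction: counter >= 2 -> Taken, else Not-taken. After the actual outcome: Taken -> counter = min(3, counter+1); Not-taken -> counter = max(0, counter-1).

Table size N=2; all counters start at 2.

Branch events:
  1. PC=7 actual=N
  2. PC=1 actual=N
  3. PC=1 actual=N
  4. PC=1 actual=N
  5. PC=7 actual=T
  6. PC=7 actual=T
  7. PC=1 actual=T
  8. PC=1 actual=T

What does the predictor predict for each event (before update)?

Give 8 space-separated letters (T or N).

Ev 1: PC=7 idx=1 pred=T actual=N -> ctr[1]=1
Ev 2: PC=1 idx=1 pred=N actual=N -> ctr[1]=0
Ev 3: PC=1 idx=1 pred=N actual=N -> ctr[1]=0
Ev 4: PC=1 idx=1 pred=N actual=N -> ctr[1]=0
Ev 5: PC=7 idx=1 pred=N actual=T -> ctr[1]=1
Ev 6: PC=7 idx=1 pred=N actual=T -> ctr[1]=2
Ev 7: PC=1 idx=1 pred=T actual=T -> ctr[1]=3
Ev 8: PC=1 idx=1 pred=T actual=T -> ctr[1]=3

Answer: T N N N N N T T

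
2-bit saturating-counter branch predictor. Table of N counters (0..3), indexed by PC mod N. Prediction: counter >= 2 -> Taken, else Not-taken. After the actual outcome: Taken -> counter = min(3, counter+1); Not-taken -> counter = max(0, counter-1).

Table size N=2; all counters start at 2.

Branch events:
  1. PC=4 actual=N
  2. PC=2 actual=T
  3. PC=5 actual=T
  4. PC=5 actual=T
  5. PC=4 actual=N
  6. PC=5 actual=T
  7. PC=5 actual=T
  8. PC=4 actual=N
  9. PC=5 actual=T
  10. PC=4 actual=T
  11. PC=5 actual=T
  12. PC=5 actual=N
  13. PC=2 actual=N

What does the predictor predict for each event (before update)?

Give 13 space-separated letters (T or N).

Ev 1: PC=4 idx=0 pred=T actual=N -> ctr[0]=1
Ev 2: PC=2 idx=0 pred=N actual=T -> ctr[0]=2
Ev 3: PC=5 idx=1 pred=T actual=T -> ctr[1]=3
Ev 4: PC=5 idx=1 pred=T actual=T -> ctr[1]=3
Ev 5: PC=4 idx=0 pred=T actual=N -> ctr[0]=1
Ev 6: PC=5 idx=1 pred=T actual=T -> ctr[1]=3
Ev 7: PC=5 idx=1 pred=T actual=T -> ctr[1]=3
Ev 8: PC=4 idx=0 pred=N actual=N -> ctr[0]=0
Ev 9: PC=5 idx=1 pred=T actual=T -> ctr[1]=3
Ev 10: PC=4 idx=0 pred=N actual=T -> ctr[0]=1
Ev 11: PC=5 idx=1 pred=T actual=T -> ctr[1]=3
Ev 12: PC=5 idx=1 pred=T actual=N -> ctr[1]=2
Ev 13: PC=2 idx=0 pred=N actual=N -> ctr[0]=0

Answer: T N T T T T T N T N T T N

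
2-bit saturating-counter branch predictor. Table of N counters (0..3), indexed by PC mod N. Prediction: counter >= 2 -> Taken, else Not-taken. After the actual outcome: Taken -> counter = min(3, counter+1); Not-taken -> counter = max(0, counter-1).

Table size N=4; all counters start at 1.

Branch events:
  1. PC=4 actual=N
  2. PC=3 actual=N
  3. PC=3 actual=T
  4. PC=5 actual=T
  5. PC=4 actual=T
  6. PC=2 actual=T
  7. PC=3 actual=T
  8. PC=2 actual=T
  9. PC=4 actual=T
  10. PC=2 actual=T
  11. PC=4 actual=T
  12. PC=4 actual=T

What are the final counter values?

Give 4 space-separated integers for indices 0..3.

Answer: 3 2 3 2

Derivation:
Ev 1: PC=4 idx=0 pred=N actual=N -> ctr[0]=0
Ev 2: PC=3 idx=3 pred=N actual=N -> ctr[3]=0
Ev 3: PC=3 idx=3 pred=N actual=T -> ctr[3]=1
Ev 4: PC=5 idx=1 pred=N actual=T -> ctr[1]=2
Ev 5: PC=4 idx=0 pred=N actual=T -> ctr[0]=1
Ev 6: PC=2 idx=2 pred=N actual=T -> ctr[2]=2
Ev 7: PC=3 idx=3 pred=N actual=T -> ctr[3]=2
Ev 8: PC=2 idx=2 pred=T actual=T -> ctr[2]=3
Ev 9: PC=4 idx=0 pred=N actual=T -> ctr[0]=2
Ev 10: PC=2 idx=2 pred=T actual=T -> ctr[2]=3
Ev 11: PC=4 idx=0 pred=T actual=T -> ctr[0]=3
Ev 12: PC=4 idx=0 pred=T actual=T -> ctr[0]=3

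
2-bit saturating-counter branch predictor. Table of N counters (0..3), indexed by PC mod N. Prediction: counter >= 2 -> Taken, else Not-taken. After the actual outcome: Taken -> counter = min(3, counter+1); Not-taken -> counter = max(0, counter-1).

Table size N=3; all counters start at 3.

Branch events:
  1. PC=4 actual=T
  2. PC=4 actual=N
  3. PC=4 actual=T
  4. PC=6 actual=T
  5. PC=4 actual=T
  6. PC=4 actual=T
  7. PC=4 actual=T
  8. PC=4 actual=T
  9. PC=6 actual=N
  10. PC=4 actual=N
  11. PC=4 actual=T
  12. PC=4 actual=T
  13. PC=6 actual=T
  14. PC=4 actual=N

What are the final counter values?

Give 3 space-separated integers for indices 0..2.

Ev 1: PC=4 idx=1 pred=T actual=T -> ctr[1]=3
Ev 2: PC=4 idx=1 pred=T actual=N -> ctr[1]=2
Ev 3: PC=4 idx=1 pred=T actual=T -> ctr[1]=3
Ev 4: PC=6 idx=0 pred=T actual=T -> ctr[0]=3
Ev 5: PC=4 idx=1 pred=T actual=T -> ctr[1]=3
Ev 6: PC=4 idx=1 pred=T actual=T -> ctr[1]=3
Ev 7: PC=4 idx=1 pred=T actual=T -> ctr[1]=3
Ev 8: PC=4 idx=1 pred=T actual=T -> ctr[1]=3
Ev 9: PC=6 idx=0 pred=T actual=N -> ctr[0]=2
Ev 10: PC=4 idx=1 pred=T actual=N -> ctr[1]=2
Ev 11: PC=4 idx=1 pred=T actual=T -> ctr[1]=3
Ev 12: PC=4 idx=1 pred=T actual=T -> ctr[1]=3
Ev 13: PC=6 idx=0 pred=T actual=T -> ctr[0]=3
Ev 14: PC=4 idx=1 pred=T actual=N -> ctr[1]=2

Answer: 3 2 3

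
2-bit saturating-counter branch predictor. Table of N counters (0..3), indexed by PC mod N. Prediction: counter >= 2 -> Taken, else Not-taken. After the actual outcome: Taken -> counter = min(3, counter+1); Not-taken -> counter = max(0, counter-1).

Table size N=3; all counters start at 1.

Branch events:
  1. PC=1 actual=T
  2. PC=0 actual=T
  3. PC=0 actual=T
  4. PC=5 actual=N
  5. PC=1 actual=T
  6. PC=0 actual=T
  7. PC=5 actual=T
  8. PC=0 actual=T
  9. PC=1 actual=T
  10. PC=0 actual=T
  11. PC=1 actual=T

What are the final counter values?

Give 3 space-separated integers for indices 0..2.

Answer: 3 3 1

Derivation:
Ev 1: PC=1 idx=1 pred=N actual=T -> ctr[1]=2
Ev 2: PC=0 idx=0 pred=N actual=T -> ctr[0]=2
Ev 3: PC=0 idx=0 pred=T actual=T -> ctr[0]=3
Ev 4: PC=5 idx=2 pred=N actual=N -> ctr[2]=0
Ev 5: PC=1 idx=1 pred=T actual=T -> ctr[1]=3
Ev 6: PC=0 idx=0 pred=T actual=T -> ctr[0]=3
Ev 7: PC=5 idx=2 pred=N actual=T -> ctr[2]=1
Ev 8: PC=0 idx=0 pred=T actual=T -> ctr[0]=3
Ev 9: PC=1 idx=1 pred=T actual=T -> ctr[1]=3
Ev 10: PC=0 idx=0 pred=T actual=T -> ctr[0]=3
Ev 11: PC=1 idx=1 pred=T actual=T -> ctr[1]=3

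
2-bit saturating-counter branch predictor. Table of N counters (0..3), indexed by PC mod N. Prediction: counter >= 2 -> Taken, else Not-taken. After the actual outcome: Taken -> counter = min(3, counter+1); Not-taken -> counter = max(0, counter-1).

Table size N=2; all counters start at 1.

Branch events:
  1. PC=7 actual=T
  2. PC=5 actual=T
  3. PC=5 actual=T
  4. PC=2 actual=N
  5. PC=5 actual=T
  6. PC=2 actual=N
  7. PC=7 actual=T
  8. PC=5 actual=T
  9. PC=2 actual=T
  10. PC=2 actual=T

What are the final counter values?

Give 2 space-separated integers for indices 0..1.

Answer: 2 3

Derivation:
Ev 1: PC=7 idx=1 pred=N actual=T -> ctr[1]=2
Ev 2: PC=5 idx=1 pred=T actual=T -> ctr[1]=3
Ev 3: PC=5 idx=1 pred=T actual=T -> ctr[1]=3
Ev 4: PC=2 idx=0 pred=N actual=N -> ctr[0]=0
Ev 5: PC=5 idx=1 pred=T actual=T -> ctr[1]=3
Ev 6: PC=2 idx=0 pred=N actual=N -> ctr[0]=0
Ev 7: PC=7 idx=1 pred=T actual=T -> ctr[1]=3
Ev 8: PC=5 idx=1 pred=T actual=T -> ctr[1]=3
Ev 9: PC=2 idx=0 pred=N actual=T -> ctr[0]=1
Ev 10: PC=2 idx=0 pred=N actual=T -> ctr[0]=2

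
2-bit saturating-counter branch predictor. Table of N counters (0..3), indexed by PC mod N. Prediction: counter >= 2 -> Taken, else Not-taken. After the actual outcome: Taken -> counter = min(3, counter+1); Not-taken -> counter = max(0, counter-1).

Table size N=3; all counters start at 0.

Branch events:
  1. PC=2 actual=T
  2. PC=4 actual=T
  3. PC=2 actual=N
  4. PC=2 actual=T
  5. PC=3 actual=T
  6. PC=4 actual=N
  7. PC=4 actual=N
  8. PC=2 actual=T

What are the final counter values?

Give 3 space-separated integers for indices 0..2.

Answer: 1 0 2

Derivation:
Ev 1: PC=2 idx=2 pred=N actual=T -> ctr[2]=1
Ev 2: PC=4 idx=1 pred=N actual=T -> ctr[1]=1
Ev 3: PC=2 idx=2 pred=N actual=N -> ctr[2]=0
Ev 4: PC=2 idx=2 pred=N actual=T -> ctr[2]=1
Ev 5: PC=3 idx=0 pred=N actual=T -> ctr[0]=1
Ev 6: PC=4 idx=1 pred=N actual=N -> ctr[1]=0
Ev 7: PC=4 idx=1 pred=N actual=N -> ctr[1]=0
Ev 8: PC=2 idx=2 pred=N actual=T -> ctr[2]=2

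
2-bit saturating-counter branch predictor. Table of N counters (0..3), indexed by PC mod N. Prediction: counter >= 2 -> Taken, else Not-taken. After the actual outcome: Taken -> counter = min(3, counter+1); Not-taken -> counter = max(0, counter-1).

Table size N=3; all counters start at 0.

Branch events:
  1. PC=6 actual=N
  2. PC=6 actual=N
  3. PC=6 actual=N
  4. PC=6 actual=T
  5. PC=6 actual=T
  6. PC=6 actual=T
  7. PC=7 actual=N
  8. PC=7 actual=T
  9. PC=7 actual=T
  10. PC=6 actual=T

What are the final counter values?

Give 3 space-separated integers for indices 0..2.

Ev 1: PC=6 idx=0 pred=N actual=N -> ctr[0]=0
Ev 2: PC=6 idx=0 pred=N actual=N -> ctr[0]=0
Ev 3: PC=6 idx=0 pred=N actual=N -> ctr[0]=0
Ev 4: PC=6 idx=0 pred=N actual=T -> ctr[0]=1
Ev 5: PC=6 idx=0 pred=N actual=T -> ctr[0]=2
Ev 6: PC=6 idx=0 pred=T actual=T -> ctr[0]=3
Ev 7: PC=7 idx=1 pred=N actual=N -> ctr[1]=0
Ev 8: PC=7 idx=1 pred=N actual=T -> ctr[1]=1
Ev 9: PC=7 idx=1 pred=N actual=T -> ctr[1]=2
Ev 10: PC=6 idx=0 pred=T actual=T -> ctr[0]=3

Answer: 3 2 0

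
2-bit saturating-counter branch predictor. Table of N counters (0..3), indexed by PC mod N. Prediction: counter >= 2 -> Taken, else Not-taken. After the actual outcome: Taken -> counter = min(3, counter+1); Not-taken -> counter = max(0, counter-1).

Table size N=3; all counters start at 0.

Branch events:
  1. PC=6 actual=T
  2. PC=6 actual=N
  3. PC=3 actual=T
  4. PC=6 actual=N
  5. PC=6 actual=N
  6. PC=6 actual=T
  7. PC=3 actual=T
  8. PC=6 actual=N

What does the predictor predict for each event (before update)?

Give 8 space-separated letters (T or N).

Answer: N N N N N N N T

Derivation:
Ev 1: PC=6 idx=0 pred=N actual=T -> ctr[0]=1
Ev 2: PC=6 idx=0 pred=N actual=N -> ctr[0]=0
Ev 3: PC=3 idx=0 pred=N actual=T -> ctr[0]=1
Ev 4: PC=6 idx=0 pred=N actual=N -> ctr[0]=0
Ev 5: PC=6 idx=0 pred=N actual=N -> ctr[0]=0
Ev 6: PC=6 idx=0 pred=N actual=T -> ctr[0]=1
Ev 7: PC=3 idx=0 pred=N actual=T -> ctr[0]=2
Ev 8: PC=6 idx=0 pred=T actual=N -> ctr[0]=1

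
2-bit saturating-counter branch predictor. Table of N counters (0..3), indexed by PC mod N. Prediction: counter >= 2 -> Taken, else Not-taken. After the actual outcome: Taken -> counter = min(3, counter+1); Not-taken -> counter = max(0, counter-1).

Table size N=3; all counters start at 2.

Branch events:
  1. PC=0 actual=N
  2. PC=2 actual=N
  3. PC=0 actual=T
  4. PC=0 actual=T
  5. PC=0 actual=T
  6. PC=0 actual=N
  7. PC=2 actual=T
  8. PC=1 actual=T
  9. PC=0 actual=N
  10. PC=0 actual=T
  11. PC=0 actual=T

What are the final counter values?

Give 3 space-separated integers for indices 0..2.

Answer: 3 3 2

Derivation:
Ev 1: PC=0 idx=0 pred=T actual=N -> ctr[0]=1
Ev 2: PC=2 idx=2 pred=T actual=N -> ctr[2]=1
Ev 3: PC=0 idx=0 pred=N actual=T -> ctr[0]=2
Ev 4: PC=0 idx=0 pred=T actual=T -> ctr[0]=3
Ev 5: PC=0 idx=0 pred=T actual=T -> ctr[0]=3
Ev 6: PC=0 idx=0 pred=T actual=N -> ctr[0]=2
Ev 7: PC=2 idx=2 pred=N actual=T -> ctr[2]=2
Ev 8: PC=1 idx=1 pred=T actual=T -> ctr[1]=3
Ev 9: PC=0 idx=0 pred=T actual=N -> ctr[0]=1
Ev 10: PC=0 idx=0 pred=N actual=T -> ctr[0]=2
Ev 11: PC=0 idx=0 pred=T actual=T -> ctr[0]=3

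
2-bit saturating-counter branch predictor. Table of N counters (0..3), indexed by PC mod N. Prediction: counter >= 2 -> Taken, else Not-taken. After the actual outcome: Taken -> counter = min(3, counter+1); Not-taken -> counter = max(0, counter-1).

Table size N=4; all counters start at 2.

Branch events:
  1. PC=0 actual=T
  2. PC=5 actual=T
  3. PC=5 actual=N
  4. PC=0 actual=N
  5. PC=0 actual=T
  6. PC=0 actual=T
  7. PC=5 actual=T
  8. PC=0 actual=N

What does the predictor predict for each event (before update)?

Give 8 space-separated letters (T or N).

Ev 1: PC=0 idx=0 pred=T actual=T -> ctr[0]=3
Ev 2: PC=5 idx=1 pred=T actual=T -> ctr[1]=3
Ev 3: PC=5 idx=1 pred=T actual=N -> ctr[1]=2
Ev 4: PC=0 idx=0 pred=T actual=N -> ctr[0]=2
Ev 5: PC=0 idx=0 pred=T actual=T -> ctr[0]=3
Ev 6: PC=0 idx=0 pred=T actual=T -> ctr[0]=3
Ev 7: PC=5 idx=1 pred=T actual=T -> ctr[1]=3
Ev 8: PC=0 idx=0 pred=T actual=N -> ctr[0]=2

Answer: T T T T T T T T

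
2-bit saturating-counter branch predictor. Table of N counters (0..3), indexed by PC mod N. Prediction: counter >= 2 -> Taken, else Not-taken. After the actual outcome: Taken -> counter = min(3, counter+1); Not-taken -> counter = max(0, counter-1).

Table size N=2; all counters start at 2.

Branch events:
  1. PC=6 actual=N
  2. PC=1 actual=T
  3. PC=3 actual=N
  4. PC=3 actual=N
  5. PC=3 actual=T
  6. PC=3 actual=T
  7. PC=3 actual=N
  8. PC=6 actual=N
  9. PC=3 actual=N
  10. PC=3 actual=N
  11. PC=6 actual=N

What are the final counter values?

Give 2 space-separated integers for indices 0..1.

Answer: 0 0

Derivation:
Ev 1: PC=6 idx=0 pred=T actual=N -> ctr[0]=1
Ev 2: PC=1 idx=1 pred=T actual=T -> ctr[1]=3
Ev 3: PC=3 idx=1 pred=T actual=N -> ctr[1]=2
Ev 4: PC=3 idx=1 pred=T actual=N -> ctr[1]=1
Ev 5: PC=3 idx=1 pred=N actual=T -> ctr[1]=2
Ev 6: PC=3 idx=1 pred=T actual=T -> ctr[1]=3
Ev 7: PC=3 idx=1 pred=T actual=N -> ctr[1]=2
Ev 8: PC=6 idx=0 pred=N actual=N -> ctr[0]=0
Ev 9: PC=3 idx=1 pred=T actual=N -> ctr[1]=1
Ev 10: PC=3 idx=1 pred=N actual=N -> ctr[1]=0
Ev 11: PC=6 idx=0 pred=N actual=N -> ctr[0]=0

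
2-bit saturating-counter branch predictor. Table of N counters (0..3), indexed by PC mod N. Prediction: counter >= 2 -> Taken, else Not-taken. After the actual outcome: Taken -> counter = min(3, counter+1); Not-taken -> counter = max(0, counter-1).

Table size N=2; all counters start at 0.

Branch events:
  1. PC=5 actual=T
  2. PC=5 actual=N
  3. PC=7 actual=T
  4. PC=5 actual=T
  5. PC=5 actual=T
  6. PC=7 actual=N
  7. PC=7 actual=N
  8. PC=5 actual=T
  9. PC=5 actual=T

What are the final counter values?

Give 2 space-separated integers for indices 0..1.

Answer: 0 3

Derivation:
Ev 1: PC=5 idx=1 pred=N actual=T -> ctr[1]=1
Ev 2: PC=5 idx=1 pred=N actual=N -> ctr[1]=0
Ev 3: PC=7 idx=1 pred=N actual=T -> ctr[1]=1
Ev 4: PC=5 idx=1 pred=N actual=T -> ctr[1]=2
Ev 5: PC=5 idx=1 pred=T actual=T -> ctr[1]=3
Ev 6: PC=7 idx=1 pred=T actual=N -> ctr[1]=2
Ev 7: PC=7 idx=1 pred=T actual=N -> ctr[1]=1
Ev 8: PC=5 idx=1 pred=N actual=T -> ctr[1]=2
Ev 9: PC=5 idx=1 pred=T actual=T -> ctr[1]=3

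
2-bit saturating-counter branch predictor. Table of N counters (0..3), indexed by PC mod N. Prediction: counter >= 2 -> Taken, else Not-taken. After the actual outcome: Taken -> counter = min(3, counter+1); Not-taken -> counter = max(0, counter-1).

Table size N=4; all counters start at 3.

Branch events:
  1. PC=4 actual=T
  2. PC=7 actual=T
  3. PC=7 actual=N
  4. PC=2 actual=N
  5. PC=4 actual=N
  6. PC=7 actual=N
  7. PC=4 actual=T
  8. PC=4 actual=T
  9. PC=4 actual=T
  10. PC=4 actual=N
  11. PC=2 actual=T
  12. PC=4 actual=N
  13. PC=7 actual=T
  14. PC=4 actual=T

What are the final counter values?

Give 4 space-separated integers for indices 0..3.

Ev 1: PC=4 idx=0 pred=T actual=T -> ctr[0]=3
Ev 2: PC=7 idx=3 pred=T actual=T -> ctr[3]=3
Ev 3: PC=7 idx=3 pred=T actual=N -> ctr[3]=2
Ev 4: PC=2 idx=2 pred=T actual=N -> ctr[2]=2
Ev 5: PC=4 idx=0 pred=T actual=N -> ctr[0]=2
Ev 6: PC=7 idx=3 pred=T actual=N -> ctr[3]=1
Ev 7: PC=4 idx=0 pred=T actual=T -> ctr[0]=3
Ev 8: PC=4 idx=0 pred=T actual=T -> ctr[0]=3
Ev 9: PC=4 idx=0 pred=T actual=T -> ctr[0]=3
Ev 10: PC=4 idx=0 pred=T actual=N -> ctr[0]=2
Ev 11: PC=2 idx=2 pred=T actual=T -> ctr[2]=3
Ev 12: PC=4 idx=0 pred=T actual=N -> ctr[0]=1
Ev 13: PC=7 idx=3 pred=N actual=T -> ctr[3]=2
Ev 14: PC=4 idx=0 pred=N actual=T -> ctr[0]=2

Answer: 2 3 3 2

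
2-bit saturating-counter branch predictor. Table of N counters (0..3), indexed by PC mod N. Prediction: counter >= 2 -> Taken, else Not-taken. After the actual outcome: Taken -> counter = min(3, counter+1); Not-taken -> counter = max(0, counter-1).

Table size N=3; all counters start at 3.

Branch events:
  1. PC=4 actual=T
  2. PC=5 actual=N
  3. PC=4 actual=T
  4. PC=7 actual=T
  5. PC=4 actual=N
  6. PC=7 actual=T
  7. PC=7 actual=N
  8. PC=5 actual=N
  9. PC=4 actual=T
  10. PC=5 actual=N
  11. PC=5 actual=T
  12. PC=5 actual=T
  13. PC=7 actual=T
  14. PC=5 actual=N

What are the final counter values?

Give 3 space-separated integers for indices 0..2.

Ev 1: PC=4 idx=1 pred=T actual=T -> ctr[1]=3
Ev 2: PC=5 idx=2 pred=T actual=N -> ctr[2]=2
Ev 3: PC=4 idx=1 pred=T actual=T -> ctr[1]=3
Ev 4: PC=7 idx=1 pred=T actual=T -> ctr[1]=3
Ev 5: PC=4 idx=1 pred=T actual=N -> ctr[1]=2
Ev 6: PC=7 idx=1 pred=T actual=T -> ctr[1]=3
Ev 7: PC=7 idx=1 pred=T actual=N -> ctr[1]=2
Ev 8: PC=5 idx=2 pred=T actual=N -> ctr[2]=1
Ev 9: PC=4 idx=1 pred=T actual=T -> ctr[1]=3
Ev 10: PC=5 idx=2 pred=N actual=N -> ctr[2]=0
Ev 11: PC=5 idx=2 pred=N actual=T -> ctr[2]=1
Ev 12: PC=5 idx=2 pred=N actual=T -> ctr[2]=2
Ev 13: PC=7 idx=1 pred=T actual=T -> ctr[1]=3
Ev 14: PC=5 idx=2 pred=T actual=N -> ctr[2]=1

Answer: 3 3 1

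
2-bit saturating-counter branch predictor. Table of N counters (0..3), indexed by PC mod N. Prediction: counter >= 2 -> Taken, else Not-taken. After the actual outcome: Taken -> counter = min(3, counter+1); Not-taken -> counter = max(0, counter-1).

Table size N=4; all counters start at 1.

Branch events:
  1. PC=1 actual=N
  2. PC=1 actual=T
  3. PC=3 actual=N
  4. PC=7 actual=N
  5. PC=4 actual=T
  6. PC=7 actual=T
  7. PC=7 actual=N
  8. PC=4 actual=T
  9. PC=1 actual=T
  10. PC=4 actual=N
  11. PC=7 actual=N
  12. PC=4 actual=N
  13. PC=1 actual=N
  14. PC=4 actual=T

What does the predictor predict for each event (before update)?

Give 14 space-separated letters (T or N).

Ev 1: PC=1 idx=1 pred=N actual=N -> ctr[1]=0
Ev 2: PC=1 idx=1 pred=N actual=T -> ctr[1]=1
Ev 3: PC=3 idx=3 pred=N actual=N -> ctr[3]=0
Ev 4: PC=7 idx=3 pred=N actual=N -> ctr[3]=0
Ev 5: PC=4 idx=0 pred=N actual=T -> ctr[0]=2
Ev 6: PC=7 idx=3 pred=N actual=T -> ctr[3]=1
Ev 7: PC=7 idx=3 pred=N actual=N -> ctr[3]=0
Ev 8: PC=4 idx=0 pred=T actual=T -> ctr[0]=3
Ev 9: PC=1 idx=1 pred=N actual=T -> ctr[1]=2
Ev 10: PC=4 idx=0 pred=T actual=N -> ctr[0]=2
Ev 11: PC=7 idx=3 pred=N actual=N -> ctr[3]=0
Ev 12: PC=4 idx=0 pred=T actual=N -> ctr[0]=1
Ev 13: PC=1 idx=1 pred=T actual=N -> ctr[1]=1
Ev 14: PC=4 idx=0 pred=N actual=T -> ctr[0]=2

Answer: N N N N N N N T N T N T T N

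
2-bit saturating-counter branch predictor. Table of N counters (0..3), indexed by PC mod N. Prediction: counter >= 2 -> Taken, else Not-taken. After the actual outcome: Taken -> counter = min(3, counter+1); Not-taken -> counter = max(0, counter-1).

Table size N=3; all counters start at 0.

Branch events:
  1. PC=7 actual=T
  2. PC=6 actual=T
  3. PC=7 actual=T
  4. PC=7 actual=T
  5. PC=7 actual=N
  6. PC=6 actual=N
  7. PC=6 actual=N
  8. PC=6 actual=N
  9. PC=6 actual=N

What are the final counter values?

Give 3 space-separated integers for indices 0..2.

Ev 1: PC=7 idx=1 pred=N actual=T -> ctr[1]=1
Ev 2: PC=6 idx=0 pred=N actual=T -> ctr[0]=1
Ev 3: PC=7 idx=1 pred=N actual=T -> ctr[1]=2
Ev 4: PC=7 idx=1 pred=T actual=T -> ctr[1]=3
Ev 5: PC=7 idx=1 pred=T actual=N -> ctr[1]=2
Ev 6: PC=6 idx=0 pred=N actual=N -> ctr[0]=0
Ev 7: PC=6 idx=0 pred=N actual=N -> ctr[0]=0
Ev 8: PC=6 idx=0 pred=N actual=N -> ctr[0]=0
Ev 9: PC=6 idx=0 pred=N actual=N -> ctr[0]=0

Answer: 0 2 0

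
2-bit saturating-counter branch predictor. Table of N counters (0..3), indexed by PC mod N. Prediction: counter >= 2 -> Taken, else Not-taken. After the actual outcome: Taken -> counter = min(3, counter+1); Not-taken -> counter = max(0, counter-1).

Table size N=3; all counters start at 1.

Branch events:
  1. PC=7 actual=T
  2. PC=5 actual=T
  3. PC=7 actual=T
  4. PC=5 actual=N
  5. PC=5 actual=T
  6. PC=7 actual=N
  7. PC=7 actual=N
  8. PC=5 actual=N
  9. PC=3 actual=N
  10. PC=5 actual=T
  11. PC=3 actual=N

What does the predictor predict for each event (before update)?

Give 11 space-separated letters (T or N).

Answer: N N T T N T T T N N N

Derivation:
Ev 1: PC=7 idx=1 pred=N actual=T -> ctr[1]=2
Ev 2: PC=5 idx=2 pred=N actual=T -> ctr[2]=2
Ev 3: PC=7 idx=1 pred=T actual=T -> ctr[1]=3
Ev 4: PC=5 idx=2 pred=T actual=N -> ctr[2]=1
Ev 5: PC=5 idx=2 pred=N actual=T -> ctr[2]=2
Ev 6: PC=7 idx=1 pred=T actual=N -> ctr[1]=2
Ev 7: PC=7 idx=1 pred=T actual=N -> ctr[1]=1
Ev 8: PC=5 idx=2 pred=T actual=N -> ctr[2]=1
Ev 9: PC=3 idx=0 pred=N actual=N -> ctr[0]=0
Ev 10: PC=5 idx=2 pred=N actual=T -> ctr[2]=2
Ev 11: PC=3 idx=0 pred=N actual=N -> ctr[0]=0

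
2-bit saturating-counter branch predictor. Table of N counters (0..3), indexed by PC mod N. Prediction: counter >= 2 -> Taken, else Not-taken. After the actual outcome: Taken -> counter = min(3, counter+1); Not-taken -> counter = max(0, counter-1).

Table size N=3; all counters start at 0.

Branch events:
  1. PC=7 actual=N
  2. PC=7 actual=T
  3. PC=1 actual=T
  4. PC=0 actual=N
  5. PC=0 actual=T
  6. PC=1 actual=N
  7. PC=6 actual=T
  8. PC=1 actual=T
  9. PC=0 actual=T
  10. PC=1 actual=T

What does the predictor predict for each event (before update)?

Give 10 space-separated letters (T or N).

Answer: N N N N N T N N T T

Derivation:
Ev 1: PC=7 idx=1 pred=N actual=N -> ctr[1]=0
Ev 2: PC=7 idx=1 pred=N actual=T -> ctr[1]=1
Ev 3: PC=1 idx=1 pred=N actual=T -> ctr[1]=2
Ev 4: PC=0 idx=0 pred=N actual=N -> ctr[0]=0
Ev 5: PC=0 idx=0 pred=N actual=T -> ctr[0]=1
Ev 6: PC=1 idx=1 pred=T actual=N -> ctr[1]=1
Ev 7: PC=6 idx=0 pred=N actual=T -> ctr[0]=2
Ev 8: PC=1 idx=1 pred=N actual=T -> ctr[1]=2
Ev 9: PC=0 idx=0 pred=T actual=T -> ctr[0]=3
Ev 10: PC=1 idx=1 pred=T actual=T -> ctr[1]=3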